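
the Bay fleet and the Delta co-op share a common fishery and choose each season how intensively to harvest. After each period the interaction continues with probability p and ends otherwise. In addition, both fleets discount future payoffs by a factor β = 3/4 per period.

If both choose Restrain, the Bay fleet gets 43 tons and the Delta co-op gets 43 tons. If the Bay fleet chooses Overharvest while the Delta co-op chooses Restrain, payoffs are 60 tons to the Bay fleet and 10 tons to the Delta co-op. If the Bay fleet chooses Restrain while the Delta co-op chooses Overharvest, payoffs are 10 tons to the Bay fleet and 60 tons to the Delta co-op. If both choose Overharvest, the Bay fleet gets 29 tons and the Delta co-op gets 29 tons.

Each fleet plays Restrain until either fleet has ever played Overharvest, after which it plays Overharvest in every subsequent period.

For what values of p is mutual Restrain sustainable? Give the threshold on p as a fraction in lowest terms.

Expected continuation weight on next period's payoff is β·p = 3/4·p, which plays the role of the discount factor.
Cooperation requires 3/4·p ≥ (60−43)/(60−29) = 17/31, hence p ≥ 68/93.

68/93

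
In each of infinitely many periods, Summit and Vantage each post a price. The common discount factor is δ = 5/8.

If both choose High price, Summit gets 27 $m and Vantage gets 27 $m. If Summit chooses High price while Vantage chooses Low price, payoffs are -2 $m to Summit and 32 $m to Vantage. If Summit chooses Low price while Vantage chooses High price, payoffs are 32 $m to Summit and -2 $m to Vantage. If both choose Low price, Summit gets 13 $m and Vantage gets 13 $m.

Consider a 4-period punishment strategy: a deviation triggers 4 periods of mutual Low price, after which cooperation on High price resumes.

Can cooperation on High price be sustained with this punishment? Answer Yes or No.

A one-shot deviation gives 32 now, then 13 for 4 periods, then back to 27.
Gain from deviating: (32−27) today; loss: (27−13) in each of the next 4 periods.
No-deviation condition: (27−13)(δ+…+δ^4) ≥ 32−27, i.e. δ+…+δ^4 ≥ 5/14.
At δ = 5/8: δ+…+δ^4 = 1.4124 ≥ 0.3571.
So cooperation is sustainable.

Yes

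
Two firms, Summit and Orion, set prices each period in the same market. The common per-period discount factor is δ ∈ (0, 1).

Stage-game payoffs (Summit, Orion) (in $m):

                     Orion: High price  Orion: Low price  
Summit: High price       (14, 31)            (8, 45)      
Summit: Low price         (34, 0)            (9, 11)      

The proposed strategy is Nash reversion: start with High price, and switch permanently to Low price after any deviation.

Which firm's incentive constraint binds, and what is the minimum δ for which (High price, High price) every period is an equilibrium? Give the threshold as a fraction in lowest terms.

For Summit: deviation gain 34−14 = 20, per-period punishment loss 14−9 = 5. IC gives δ ≥ 20/25 = 4/5.
For Orion: gain 14, loss 20 per period, so δ ≥ 14/34 = 7/17.
The tighter constraint is Summit's, so cooperation needs δ ≥ 4/5.

Summit; δ ≥ 4/5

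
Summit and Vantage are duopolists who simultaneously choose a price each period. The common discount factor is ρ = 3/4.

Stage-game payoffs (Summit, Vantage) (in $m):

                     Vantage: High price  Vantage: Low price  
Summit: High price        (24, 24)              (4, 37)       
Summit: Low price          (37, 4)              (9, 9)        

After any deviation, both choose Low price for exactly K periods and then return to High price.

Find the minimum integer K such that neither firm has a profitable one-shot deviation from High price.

IC: ρ(1−ρ^K)/(1−ρ) ≥ (37−24)/(24−9) = 13/15.
With ρ = 3/4: need 1 − ρ^K ≥ 13/15·(1−3/4)/(3/4), i.e. ρ^K ≤ 0.7111.
Since (3/4)^1 = 0.7500 and (3/4)^2 = 0.5625, the smallest such K is 2.

2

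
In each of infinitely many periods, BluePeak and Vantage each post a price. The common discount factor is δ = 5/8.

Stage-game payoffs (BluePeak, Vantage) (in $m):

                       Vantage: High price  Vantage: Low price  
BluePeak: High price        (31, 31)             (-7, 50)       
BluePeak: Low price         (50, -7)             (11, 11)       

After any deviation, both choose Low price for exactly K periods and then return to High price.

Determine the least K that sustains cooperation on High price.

2

No profitable deviation requires (31−11)(δ+…+δ^K) ≥ 50−31, i.e. δ+…+δ^K ≥ 19/20 ≈ 0.9500.
With δ = 5/8, the partial sums are K=1: 0.6250, K=2: 1.0156.
K = 2 is the first length at which the sum reaches 0.9500.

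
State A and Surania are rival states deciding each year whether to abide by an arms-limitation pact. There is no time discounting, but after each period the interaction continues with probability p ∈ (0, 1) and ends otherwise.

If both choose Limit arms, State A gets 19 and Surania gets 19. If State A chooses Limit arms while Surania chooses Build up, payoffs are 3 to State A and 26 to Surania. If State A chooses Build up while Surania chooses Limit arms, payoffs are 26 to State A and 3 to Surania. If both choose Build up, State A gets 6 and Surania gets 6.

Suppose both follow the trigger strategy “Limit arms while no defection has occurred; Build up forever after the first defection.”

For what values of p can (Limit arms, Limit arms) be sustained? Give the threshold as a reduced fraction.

Expected cooperation value is 19 + p·19 + p²·19 + … = 19/(1−p); deviation gives 26 + p·6/(1−p).
19 ≥ 26(1−p) + 6p ⇒ 20p ≥ 7 ⇒ p ≥ 7/20.

7/20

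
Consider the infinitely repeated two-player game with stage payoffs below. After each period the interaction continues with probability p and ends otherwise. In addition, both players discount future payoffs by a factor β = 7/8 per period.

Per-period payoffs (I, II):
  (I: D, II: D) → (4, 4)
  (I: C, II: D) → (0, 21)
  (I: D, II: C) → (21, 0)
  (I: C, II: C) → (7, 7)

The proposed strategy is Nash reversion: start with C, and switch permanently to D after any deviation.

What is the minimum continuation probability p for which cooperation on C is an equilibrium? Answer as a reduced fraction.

With continuation probability p and discount β, the effective per-period discount factor is βp.
Grim-trigger IC: βp ≥ (21−7)/(21−4) = 14/17.
So p ≥ (14/17)/(7/8) = 16/17.

16/17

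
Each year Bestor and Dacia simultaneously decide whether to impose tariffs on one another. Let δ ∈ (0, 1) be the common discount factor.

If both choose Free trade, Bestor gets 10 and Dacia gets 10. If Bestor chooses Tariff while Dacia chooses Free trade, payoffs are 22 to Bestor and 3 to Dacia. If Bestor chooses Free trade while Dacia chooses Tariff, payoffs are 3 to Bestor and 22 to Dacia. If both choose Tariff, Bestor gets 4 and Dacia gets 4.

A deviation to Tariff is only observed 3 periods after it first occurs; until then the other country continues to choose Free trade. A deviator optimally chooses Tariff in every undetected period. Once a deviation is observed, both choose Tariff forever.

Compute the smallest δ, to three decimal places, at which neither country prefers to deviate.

0.874

Deviating for the 3 undetected periods gains 22−10 = 12 per period over cooperation, then loses 10−4 = 6 per period forever once punishment starts.
Gain: 12(1 + δ + … + δ^2); loss: 6·δ^3/(1−δ).
No profitable deviation ⇔ 12(1−δ^3) ≤ 6·δ^3, i.e. δ^3 ≥ 12/(12+6) = 2/3.
Hence δ ≥ (2/3)^(1/3) ≈ 0.874.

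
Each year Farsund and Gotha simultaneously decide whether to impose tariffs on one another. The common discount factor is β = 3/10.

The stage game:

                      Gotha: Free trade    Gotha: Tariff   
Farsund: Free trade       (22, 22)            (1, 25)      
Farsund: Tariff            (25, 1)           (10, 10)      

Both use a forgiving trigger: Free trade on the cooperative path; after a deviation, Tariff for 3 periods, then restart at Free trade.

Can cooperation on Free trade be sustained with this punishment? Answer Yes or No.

IC: β+…+β^3 ≥ (25−22)/(22−10) = 1/4.
At β = 3/10: partial sum = 0.4170 ≥ 0.2500. Cooperation sustainable.

Yes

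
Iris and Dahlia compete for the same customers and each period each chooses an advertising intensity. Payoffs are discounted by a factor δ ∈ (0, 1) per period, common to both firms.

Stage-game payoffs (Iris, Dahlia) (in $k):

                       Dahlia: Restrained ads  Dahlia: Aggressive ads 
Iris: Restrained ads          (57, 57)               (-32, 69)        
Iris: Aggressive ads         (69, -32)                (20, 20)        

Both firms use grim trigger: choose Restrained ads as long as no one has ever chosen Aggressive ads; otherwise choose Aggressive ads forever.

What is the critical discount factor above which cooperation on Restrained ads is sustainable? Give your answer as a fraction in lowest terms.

12/49

One-period gain from deviating is 69 − 57 = 12. The loss is 57 − 20 = 37 in every subsequent period, with present value 37·δ/(1−δ).
Deviation is unprofitable when 37·δ/(1−δ) ≥ 12, i.e. δ/(1−δ) ≥ 12/37.
Equivalently δ ≥ 12/(12+37) = 12/49.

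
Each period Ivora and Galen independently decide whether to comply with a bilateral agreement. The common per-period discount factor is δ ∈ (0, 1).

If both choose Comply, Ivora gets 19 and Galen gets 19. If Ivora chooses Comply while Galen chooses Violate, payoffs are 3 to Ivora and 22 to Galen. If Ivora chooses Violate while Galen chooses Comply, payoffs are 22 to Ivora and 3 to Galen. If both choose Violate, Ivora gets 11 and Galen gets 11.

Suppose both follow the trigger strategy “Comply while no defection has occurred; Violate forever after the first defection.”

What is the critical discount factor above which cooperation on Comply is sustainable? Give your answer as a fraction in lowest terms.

3/11

Cooperation forever yields 19 each period: 19/(1−δ).
Deviating yields 22 once, then 11 forever: 22 + 11δ/(1−δ).
No profitable deviation requires 19/(1−δ) ≥ 22 + 11δ/(1−δ).
Multiplying by (1−δ): 19 ≥ 22(1−δ) + 11δ = 22 − 11δ.
So 11δ ≥ 3, i.e. δ ≥ 3/11.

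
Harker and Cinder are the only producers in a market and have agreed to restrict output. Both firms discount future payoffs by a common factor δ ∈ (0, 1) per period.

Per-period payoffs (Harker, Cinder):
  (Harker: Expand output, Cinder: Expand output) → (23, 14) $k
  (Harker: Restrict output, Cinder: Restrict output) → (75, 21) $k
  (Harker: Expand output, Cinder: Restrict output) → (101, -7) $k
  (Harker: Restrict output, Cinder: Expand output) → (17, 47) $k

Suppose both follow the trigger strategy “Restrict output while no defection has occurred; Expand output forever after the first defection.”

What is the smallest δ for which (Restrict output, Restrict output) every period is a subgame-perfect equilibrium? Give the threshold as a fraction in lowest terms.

26/33

Harker: cooperation gives 75 each period; deviation gives 101 once then 23 forever.
  75/(1−δ) ≥ 101 + 23δ/(1−δ) ⇒ δ ≥ 26/78 = 1/3.
Cinder: cooperation gives 21 each period; deviation gives 47 once then 14 forever.
  δ ≥ 26/33.
Both must hold, so the binding constraint is Cinder's: δ ≥ 26/33.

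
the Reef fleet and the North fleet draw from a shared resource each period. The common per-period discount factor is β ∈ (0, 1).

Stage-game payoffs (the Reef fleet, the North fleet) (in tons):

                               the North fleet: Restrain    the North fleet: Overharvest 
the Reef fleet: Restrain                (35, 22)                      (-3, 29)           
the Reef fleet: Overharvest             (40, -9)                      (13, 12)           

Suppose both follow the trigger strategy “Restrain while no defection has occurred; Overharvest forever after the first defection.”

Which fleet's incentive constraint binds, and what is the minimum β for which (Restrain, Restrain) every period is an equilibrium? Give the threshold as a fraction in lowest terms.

For the Reef fleet: deviation gain 40−35 = 5, per-period punishment loss 35−13 = 22. IC gives β ≥ 5/27.
For the North fleet: gain 7, loss 10 per period, so β ≥ 7/17.
The tighter constraint is the North fleet's, so cooperation needs β ≥ 7/17.

the North fleet; β ≥ 7/17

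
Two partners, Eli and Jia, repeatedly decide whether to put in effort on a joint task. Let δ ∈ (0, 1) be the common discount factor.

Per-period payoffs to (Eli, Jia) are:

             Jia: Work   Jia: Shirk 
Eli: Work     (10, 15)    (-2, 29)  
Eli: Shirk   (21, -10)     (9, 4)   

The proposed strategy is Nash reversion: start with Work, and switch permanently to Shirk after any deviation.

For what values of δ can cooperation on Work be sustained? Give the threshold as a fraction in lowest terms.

Eli's threshold: (21−10)/(21−9) = 11/12.
Jia's threshold: (29−15)/(29−4) = 14/25.
11/12 > 14/25, so Eli binds and δ* = 11/12.

11/12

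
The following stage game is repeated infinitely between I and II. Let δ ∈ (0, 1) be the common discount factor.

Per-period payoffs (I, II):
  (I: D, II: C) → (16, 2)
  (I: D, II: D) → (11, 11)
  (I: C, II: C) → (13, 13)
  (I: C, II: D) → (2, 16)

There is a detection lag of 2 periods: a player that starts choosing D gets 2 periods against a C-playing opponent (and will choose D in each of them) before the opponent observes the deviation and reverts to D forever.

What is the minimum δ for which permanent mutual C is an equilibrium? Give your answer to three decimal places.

The best deviation is to choose D for all 2 undetected periods, earning 16 each, then 11 forever once detected.
Deviation value: 16(1−δ^2)/(1−δ) + 11δ^2/(1−δ); cooperation value: 13/(1−δ).
IC: 13 ≥ 16(1−δ^2) + 11δ^2 = 16 − 5δ^2.
So δ^2 ≥ 3/5, giving δ ≥ (3/5)^(1/2) ≈ 0.775.

0.775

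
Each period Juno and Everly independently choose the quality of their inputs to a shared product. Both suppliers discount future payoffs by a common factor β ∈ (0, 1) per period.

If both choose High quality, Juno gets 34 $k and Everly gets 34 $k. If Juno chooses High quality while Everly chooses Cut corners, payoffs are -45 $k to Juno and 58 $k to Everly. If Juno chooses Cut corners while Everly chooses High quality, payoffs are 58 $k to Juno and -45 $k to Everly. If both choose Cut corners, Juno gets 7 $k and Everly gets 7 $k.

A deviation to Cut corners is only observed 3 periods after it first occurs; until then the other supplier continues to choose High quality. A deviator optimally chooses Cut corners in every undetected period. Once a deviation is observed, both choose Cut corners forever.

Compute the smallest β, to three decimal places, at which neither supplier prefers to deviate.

0.778

Deviating for the 3 undetected periods gains 58−34 = 24 per period over cooperation, then loses 34−7 = 27 per period forever once punishment starts.
Gain: 24(1 + β + … + β^2); loss: 27·β^3/(1−β).
No profitable deviation ⇔ 24(1−β^3) ≤ 27·β^3, i.e. β^3 ≥ 24/(24+27) = 8/17.
Hence β ≥ (8/17)^(1/3) ≈ 0.778.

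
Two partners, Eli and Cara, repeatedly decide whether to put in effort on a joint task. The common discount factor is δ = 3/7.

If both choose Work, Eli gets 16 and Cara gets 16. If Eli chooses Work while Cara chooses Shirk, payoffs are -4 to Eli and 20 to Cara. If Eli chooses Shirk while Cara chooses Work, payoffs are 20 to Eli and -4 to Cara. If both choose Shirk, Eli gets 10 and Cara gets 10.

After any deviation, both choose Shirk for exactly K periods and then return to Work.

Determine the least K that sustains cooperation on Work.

IC: δ(1−δ^K)/(1−δ) ≥ (20−16)/(16−10) = 2/3.
With δ = 3/7: need 1 − δ^K ≥ 2/3·(1−3/7)/(3/7), i.e. δ^K ≤ 0.1111.
Since (3/7)^2 = 0.1837 and (3/7)^3 = 0.0787, the smallest such K is 3.

3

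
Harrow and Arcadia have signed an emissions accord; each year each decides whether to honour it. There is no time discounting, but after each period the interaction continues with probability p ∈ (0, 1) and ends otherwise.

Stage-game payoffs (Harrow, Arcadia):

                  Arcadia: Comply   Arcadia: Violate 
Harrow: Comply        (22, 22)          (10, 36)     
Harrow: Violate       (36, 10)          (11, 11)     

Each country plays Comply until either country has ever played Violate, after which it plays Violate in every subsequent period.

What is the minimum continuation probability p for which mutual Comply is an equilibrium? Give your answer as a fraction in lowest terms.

With no time discounting, the continuation probability p plays the role of the discount factor.
Grim-trigger IC: 22/(1−p) ≥ 36 + 11p/(1−p) ⇒ p ≥ (36−22)/(36−11) = 14/25.

14/25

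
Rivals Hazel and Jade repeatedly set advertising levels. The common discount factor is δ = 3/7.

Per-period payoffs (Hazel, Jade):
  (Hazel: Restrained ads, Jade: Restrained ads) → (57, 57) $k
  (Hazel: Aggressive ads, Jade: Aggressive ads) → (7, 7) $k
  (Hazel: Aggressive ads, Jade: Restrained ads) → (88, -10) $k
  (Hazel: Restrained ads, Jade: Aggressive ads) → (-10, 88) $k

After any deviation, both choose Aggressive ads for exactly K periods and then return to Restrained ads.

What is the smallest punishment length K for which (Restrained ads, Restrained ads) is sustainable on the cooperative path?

No profitable deviation requires (57−7)(δ+…+δ^K) ≥ 88−57, i.e. δ+…+δ^K ≥ 31/50 ≈ 0.6200.
With δ = 3/7, the partial sums are K=1: 0.4286, K=2: 0.6122, K=3: 0.6910.
K = 3 is the first length at which the sum reaches 0.6200.

3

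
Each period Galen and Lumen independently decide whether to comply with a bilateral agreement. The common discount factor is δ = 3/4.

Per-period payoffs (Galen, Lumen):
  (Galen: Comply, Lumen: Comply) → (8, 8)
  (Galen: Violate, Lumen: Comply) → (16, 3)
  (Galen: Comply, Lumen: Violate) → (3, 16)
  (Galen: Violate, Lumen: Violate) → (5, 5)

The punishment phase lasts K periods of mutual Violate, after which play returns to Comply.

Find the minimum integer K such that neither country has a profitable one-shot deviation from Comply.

IC: δ(1−δ^K)/(1−δ) ≥ (16−8)/(8−5) = 8/3.
With δ = 3/4: need 1 − δ^K ≥ 8/3·(1−3/4)/(3/4), i.e. δ^K ≤ 0.1111.
Since (3/4)^7 = 0.1335 and (3/4)^8 = 0.1001, the smallest such K is 8.

8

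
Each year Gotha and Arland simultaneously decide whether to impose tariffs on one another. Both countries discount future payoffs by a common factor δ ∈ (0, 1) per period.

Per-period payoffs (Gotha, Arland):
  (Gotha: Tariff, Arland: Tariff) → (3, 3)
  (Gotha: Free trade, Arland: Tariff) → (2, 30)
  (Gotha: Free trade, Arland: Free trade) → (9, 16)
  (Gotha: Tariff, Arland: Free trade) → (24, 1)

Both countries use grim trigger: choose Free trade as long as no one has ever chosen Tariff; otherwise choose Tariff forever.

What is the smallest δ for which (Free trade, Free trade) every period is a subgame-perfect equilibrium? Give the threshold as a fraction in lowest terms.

5/7

Gotha: cooperation gives 9 each period; deviation gives 24 once then 3 forever.
  9/(1−δ) ≥ 24 + 3δ/(1−δ) ⇒ δ ≥ 15/21 = 5/7.
Arland: cooperation gives 16 each period; deviation gives 30 once then 3 forever.
  δ ≥ 14/27.
Both must hold, so the binding constraint is Gotha's: δ ≥ 5/7.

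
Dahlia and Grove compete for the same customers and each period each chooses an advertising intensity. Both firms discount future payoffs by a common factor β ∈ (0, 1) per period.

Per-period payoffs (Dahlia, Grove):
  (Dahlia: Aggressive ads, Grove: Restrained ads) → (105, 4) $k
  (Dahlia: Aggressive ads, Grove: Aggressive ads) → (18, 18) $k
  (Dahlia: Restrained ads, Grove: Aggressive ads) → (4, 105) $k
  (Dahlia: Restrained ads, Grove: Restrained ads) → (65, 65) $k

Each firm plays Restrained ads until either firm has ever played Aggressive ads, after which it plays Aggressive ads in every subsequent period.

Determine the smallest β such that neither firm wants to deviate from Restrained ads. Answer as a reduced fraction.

One-period gain from deviating is 105 − 65 = 40. The loss is 65 − 18 = 47 in every subsequent period, with present value 47·β/(1−β).
Deviation is unprofitable when 47·β/(1−β) ≥ 40, i.e. β/(1−β) ≥ 40/47.
Equivalently β ≥ 40/(40+47) = 40/87.

40/87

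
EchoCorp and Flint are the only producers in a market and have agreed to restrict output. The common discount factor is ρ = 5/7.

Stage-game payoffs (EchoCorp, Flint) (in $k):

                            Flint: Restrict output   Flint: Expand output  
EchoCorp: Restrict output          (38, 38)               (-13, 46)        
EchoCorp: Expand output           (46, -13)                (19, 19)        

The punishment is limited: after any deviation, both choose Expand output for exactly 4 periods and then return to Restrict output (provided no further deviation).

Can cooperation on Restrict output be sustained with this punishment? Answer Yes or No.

Yes

Comparing payoff streams over the 5 periods until play realigns: cooperate → 38(1+ρ+…+ρ^4); deviate → 46 + 19(ρ+…+ρ^4).
Cooperation is sustained iff (38−19)(ρ+…+ρ^4) ≥ 46−38.
ρ+…+ρ^4 = 5/7·(1−(5/7)^4)/(1−5/7) = 1.8492, and (46−38)/(38−19) = 0.4211.
1.8492 ≥ 0.4211, so cooperation is sustainable.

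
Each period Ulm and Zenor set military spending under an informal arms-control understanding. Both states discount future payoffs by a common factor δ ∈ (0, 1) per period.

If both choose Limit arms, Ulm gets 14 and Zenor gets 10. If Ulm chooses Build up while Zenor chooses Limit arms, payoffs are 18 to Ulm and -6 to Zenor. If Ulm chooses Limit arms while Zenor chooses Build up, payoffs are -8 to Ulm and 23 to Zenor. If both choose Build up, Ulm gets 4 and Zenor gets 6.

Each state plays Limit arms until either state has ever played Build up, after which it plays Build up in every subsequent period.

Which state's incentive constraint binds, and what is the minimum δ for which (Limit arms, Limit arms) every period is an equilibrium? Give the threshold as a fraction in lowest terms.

Zenor; δ ≥ 13/17

Ulm's threshold: (18−14)/(18−4) = 2/7.
Zenor's threshold: (23−10)/(23−6) = 13/17.
2/7 < 13/17, so Zenor binds and δ* = 13/17.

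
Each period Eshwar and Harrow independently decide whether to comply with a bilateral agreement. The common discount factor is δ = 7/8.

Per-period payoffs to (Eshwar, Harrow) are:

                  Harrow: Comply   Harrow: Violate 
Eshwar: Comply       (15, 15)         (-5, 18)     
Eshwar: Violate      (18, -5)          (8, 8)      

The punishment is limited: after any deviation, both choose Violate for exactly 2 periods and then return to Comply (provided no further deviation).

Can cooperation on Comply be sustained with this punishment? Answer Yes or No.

A one-shot deviation gives 18 now, then 8 for 2 periods, then back to 15.
Gain from deviating: (18−15) today; loss: (15−8) in each of the next 2 periods.
No-deviation condition: (15−8)(δ+…+δ^2) ≥ 18−15, i.e. δ+…+δ^2 ≥ 3/7.
At δ = 7/8: δ+…+δ^2 = 1.6406 ≥ 0.4286.
So cooperation is sustainable.

Yes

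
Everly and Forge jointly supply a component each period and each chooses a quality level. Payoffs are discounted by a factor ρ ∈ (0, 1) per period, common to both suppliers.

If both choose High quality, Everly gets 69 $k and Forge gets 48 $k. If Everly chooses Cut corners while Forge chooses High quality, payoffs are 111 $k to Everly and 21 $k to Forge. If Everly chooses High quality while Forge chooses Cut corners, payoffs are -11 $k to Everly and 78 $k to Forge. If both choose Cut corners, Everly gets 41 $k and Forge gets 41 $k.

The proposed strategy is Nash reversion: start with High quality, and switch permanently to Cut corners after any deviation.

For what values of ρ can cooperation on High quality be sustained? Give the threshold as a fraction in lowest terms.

30/37

For Everly: deviation gain 111−69 = 42, per-period punishment loss 69−41 = 28. IC gives ρ ≥ 42/70 = 3/5.
For Forge: gain 30, loss 7 per period, so ρ ≥ 30/37.
The tighter constraint is Forge's, so cooperation needs ρ ≥ 30/37.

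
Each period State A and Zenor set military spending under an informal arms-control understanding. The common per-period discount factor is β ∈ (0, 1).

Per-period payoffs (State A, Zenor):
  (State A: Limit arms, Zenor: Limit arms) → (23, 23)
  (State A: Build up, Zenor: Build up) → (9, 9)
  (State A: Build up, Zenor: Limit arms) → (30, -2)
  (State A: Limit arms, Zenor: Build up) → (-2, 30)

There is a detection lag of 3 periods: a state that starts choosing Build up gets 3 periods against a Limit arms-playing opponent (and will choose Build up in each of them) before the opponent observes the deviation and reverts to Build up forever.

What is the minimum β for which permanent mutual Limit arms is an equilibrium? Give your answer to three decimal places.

0.693

Deviating for the 3 undetected periods gains 30−23 = 7 per period over cooperation, then loses 23−9 = 14 per period forever once punishment starts.
Gain: 7(1 + β + … + β^2); loss: 14·β^3/(1−β).
No profitable deviation ⇔ 7(1−β^3) ≤ 14·β^3, i.e. β^3 ≥ 7/(7+14) = 1/3.
Hence β ≥ (1/3)^(1/3) ≈ 0.693.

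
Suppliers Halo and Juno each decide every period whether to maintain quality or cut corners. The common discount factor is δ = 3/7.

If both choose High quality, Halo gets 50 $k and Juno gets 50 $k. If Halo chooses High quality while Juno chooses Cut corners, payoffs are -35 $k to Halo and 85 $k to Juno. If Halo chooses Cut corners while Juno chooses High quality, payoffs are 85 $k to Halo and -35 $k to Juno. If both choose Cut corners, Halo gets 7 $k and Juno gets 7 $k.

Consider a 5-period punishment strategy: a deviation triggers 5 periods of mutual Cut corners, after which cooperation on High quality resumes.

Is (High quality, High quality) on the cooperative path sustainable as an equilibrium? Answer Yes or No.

IC: δ+…+δ^5 ≥ (85−50)/(50−7) = 35/43.
At δ = 3/7: partial sum = 0.7392 < 0.8140. Cooperation not sustainable.

No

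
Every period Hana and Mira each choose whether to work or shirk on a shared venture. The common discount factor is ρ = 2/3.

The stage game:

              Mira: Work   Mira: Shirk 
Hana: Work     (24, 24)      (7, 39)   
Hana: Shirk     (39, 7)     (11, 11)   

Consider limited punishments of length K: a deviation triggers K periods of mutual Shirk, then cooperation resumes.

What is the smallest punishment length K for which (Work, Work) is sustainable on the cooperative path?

Need Σ_{k=1}^{K} ρ^k ≥ (39−24)/(24−11) = 1.1538 at ρ = 2/3.
At K = 2 the sum is 1.1111 < 1.1538; at K = 3 it is 1.4074 ≥ 1.1538.
So the minimum punishment length is K = 3.

3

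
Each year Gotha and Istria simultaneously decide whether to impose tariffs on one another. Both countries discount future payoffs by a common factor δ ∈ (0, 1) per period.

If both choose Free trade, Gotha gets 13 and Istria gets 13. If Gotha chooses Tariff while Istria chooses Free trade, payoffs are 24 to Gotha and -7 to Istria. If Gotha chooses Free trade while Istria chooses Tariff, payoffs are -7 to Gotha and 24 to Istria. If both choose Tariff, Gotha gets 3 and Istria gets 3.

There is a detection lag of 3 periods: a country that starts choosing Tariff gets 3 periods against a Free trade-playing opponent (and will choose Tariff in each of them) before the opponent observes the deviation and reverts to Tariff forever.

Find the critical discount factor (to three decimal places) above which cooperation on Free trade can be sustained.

0.806

The best deviation is to choose Tariff for all 3 undetected periods, earning 24 each, then 3 forever once detected.
Deviation value: 24(1−δ^3)/(1−δ) + 3δ^3/(1−δ); cooperation value: 13/(1−δ).
IC: 13 ≥ 24(1−δ^3) + 3δ^3 = 24 − 21δ^3.
So δ^3 ≥ 11/21, giving δ ≥ (11/21)^(1/3) ≈ 0.806.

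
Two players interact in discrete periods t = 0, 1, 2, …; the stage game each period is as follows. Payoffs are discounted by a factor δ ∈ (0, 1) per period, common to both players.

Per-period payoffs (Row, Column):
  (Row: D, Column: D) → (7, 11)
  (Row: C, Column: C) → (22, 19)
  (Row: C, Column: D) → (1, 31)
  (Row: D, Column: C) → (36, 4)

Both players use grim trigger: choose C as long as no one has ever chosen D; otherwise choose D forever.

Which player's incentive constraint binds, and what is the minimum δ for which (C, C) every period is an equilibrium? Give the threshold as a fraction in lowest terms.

For Row: deviation gain 36−22 = 14, per-period punishment loss 22−7 = 15. IC gives δ ≥ 14/29.
For Column: gain 12, loss 8 per period, so δ ≥ 12/20 = 3/5.
The tighter constraint is Column's, so cooperation needs δ ≥ 3/5.

Column; δ ≥ 3/5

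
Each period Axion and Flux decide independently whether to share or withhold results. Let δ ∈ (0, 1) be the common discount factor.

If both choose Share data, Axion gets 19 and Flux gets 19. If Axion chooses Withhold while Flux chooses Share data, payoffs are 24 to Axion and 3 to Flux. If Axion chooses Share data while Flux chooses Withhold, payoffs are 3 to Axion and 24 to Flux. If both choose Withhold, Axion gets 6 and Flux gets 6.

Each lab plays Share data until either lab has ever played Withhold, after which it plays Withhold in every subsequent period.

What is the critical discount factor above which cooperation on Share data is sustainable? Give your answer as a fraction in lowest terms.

Cooperation forever yields 19 each period: 19/(1−δ).
Deviating yields 24 once, then 6 forever: 24 + 6δ/(1−δ).
No profitable deviation requires 19/(1−δ) ≥ 24 + 6δ/(1−δ).
Multiplying by (1−δ): 19 ≥ 24(1−δ) + 6δ = 24 − 18δ.
So 18δ ≥ 5, i.e. δ ≥ 5/18.

5/18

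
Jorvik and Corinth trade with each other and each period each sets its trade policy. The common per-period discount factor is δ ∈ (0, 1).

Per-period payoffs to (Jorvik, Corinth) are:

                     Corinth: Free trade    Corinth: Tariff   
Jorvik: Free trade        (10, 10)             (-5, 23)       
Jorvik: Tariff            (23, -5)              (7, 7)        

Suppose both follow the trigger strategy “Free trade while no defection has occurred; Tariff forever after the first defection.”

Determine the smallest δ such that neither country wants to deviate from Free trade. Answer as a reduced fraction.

10/(1−δ) ≥ 23 + 7δ/(1−δ)
10 ≥ 23 − 16δ
δ ≥ 13/16.

13/16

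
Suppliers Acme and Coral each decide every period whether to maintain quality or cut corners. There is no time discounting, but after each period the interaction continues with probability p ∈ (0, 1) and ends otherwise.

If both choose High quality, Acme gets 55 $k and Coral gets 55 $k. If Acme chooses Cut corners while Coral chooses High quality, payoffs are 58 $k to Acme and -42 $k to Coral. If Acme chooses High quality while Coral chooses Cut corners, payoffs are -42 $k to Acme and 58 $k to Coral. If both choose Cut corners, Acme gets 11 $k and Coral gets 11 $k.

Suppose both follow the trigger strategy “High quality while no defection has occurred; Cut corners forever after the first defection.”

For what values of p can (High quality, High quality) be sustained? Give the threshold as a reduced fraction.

With no time discounting, the continuation probability p plays the role of the discount factor.
Grim-trigger IC: 55/(1−p) ≥ 58 + 11p/(1−p) ⇒ p ≥ (58−55)/(58−11) = 3/47.

3/47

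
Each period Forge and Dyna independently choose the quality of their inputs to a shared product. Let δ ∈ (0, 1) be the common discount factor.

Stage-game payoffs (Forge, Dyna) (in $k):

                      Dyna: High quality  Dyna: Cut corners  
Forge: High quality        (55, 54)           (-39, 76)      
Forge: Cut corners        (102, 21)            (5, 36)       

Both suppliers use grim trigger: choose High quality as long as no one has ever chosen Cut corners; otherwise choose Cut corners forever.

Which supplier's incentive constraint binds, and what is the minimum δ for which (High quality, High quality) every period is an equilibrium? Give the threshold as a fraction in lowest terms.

Dyna; δ ≥ 11/20

Forge's threshold: (102−55)/(102−5) = 47/97.
Dyna's threshold: (76−54)/(76−36) = 11/20.
47/97 < 11/20, so Dyna binds and δ* = 11/20.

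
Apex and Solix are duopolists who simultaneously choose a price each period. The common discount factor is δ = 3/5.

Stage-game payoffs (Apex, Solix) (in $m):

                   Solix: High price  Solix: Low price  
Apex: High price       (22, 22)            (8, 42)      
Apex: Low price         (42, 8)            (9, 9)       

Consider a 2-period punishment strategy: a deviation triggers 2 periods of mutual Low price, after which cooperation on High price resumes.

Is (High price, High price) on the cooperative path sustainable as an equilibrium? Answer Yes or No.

No

IC: δ+…+δ^2 ≥ (42−22)/(22−9) = 20/13.
At δ = 3/5: partial sum = 0.9600 < 1.5385. Cooperation not sustainable.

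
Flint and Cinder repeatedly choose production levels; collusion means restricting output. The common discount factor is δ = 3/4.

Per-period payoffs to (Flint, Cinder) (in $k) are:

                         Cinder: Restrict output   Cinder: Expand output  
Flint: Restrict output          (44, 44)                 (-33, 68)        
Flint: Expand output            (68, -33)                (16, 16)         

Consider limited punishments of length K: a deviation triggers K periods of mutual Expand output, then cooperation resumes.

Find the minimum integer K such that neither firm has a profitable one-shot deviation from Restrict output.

No profitable deviation requires (44−16)(δ+…+δ^K) ≥ 68−44, i.e. δ+…+δ^K ≥ 6/7 ≈ 0.8571.
With δ = 3/4, the partial sums are K=1: 0.7500, K=2: 1.3125.
K = 2 is the first length at which the sum reaches 0.8571.

2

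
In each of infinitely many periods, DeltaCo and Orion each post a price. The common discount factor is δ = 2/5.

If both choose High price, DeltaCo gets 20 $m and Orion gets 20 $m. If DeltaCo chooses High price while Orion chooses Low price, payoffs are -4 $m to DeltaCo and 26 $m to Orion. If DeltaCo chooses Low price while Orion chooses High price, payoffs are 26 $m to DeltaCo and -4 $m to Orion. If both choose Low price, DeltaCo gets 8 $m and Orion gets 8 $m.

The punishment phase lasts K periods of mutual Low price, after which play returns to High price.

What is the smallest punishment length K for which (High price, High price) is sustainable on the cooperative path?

2

Need Σ_{k=1}^{K} δ^k ≥ (26−20)/(20−8) = 0.5000 at δ = 2/5.
At K = 1 the sum is 0.4000 < 0.5000; at K = 2 it is 0.5600 ≥ 0.5000.
So the minimum punishment length is K = 2.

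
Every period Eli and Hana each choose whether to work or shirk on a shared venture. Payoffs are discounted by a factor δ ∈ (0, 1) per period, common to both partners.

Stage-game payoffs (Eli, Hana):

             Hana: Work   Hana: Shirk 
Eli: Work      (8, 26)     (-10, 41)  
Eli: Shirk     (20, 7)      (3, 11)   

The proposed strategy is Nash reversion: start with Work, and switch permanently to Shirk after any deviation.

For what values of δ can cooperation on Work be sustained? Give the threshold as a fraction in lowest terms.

Eli's threshold: (20−8)/(20−3) = 12/17.
Hana's threshold: (41−26)/(41−11) = 1/2.
12/17 > 1/2, so Eli binds and δ* = 12/17.

12/17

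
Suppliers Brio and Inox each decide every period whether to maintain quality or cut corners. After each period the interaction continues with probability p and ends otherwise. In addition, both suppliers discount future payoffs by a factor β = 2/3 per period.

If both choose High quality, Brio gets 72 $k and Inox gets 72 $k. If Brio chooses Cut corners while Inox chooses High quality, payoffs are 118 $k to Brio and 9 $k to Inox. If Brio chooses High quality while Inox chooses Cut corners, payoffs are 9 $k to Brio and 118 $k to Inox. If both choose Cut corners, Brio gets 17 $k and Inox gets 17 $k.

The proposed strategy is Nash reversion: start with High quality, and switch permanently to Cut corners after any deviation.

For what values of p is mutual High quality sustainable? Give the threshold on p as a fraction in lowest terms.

69/101

Expected continuation weight on next period's payoff is β·p = 2/3·p, which plays the role of the discount factor.
Cooperation requires 2/3·p ≥ (118−72)/(118−17) = 46/101, hence p ≥ 69/101.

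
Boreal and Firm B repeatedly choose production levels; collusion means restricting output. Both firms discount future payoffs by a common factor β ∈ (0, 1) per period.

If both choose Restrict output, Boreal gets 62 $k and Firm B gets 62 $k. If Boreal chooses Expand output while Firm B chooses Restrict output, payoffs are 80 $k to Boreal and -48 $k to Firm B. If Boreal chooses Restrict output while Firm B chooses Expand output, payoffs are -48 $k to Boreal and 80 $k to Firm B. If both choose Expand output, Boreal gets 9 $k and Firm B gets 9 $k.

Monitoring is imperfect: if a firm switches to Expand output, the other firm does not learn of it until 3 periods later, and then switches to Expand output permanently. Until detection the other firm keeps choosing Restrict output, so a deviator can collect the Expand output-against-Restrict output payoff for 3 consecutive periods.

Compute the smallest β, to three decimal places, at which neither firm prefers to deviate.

0.633

The best deviation is to choose Expand output for all 3 undetected periods, earning 80 each, then 9 forever once detected.
Deviation value: 80(1−β^3)/(1−β) + 9β^3/(1−β); cooperation value: 62/(1−β).
IC: 62 ≥ 80(1−β^3) + 9β^3 = 80 − 71β^3.
So β^3 ≥ 18/71, giving β ≥ (18/71)^(1/3) ≈ 0.633.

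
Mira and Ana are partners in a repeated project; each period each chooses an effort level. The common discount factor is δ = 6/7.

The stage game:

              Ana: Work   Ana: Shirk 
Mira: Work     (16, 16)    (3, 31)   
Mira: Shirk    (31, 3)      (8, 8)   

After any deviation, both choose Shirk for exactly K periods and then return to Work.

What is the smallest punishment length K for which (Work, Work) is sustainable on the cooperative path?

IC: δ(1−δ^K)/(1−δ) ≥ (31−16)/(16−8) = 15/8.
With δ = 6/7: need 1 − δ^K ≥ 15/8·(1−6/7)/(6/7), i.e. δ^K ≤ 0.6875.
Since (6/7)^2 = 0.7347 and (6/7)^3 = 0.6297, the smallest such K is 3.

3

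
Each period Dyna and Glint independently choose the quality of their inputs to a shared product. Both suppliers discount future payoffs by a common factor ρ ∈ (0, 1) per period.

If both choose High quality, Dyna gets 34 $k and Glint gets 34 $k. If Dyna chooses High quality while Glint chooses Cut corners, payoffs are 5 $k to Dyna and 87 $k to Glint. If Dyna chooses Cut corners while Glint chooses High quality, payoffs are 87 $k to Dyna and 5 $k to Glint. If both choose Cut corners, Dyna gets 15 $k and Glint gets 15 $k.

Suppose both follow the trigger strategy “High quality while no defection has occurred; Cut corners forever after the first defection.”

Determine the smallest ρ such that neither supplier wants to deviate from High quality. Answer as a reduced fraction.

One-period gain from deviating is 87 − 34 = 53. The loss is 34 − 15 = 19 in every subsequent period, with present value 19·ρ/(1−ρ).
Deviation is unprofitable when 19·ρ/(1−ρ) ≥ 53, i.e. ρ/(1−ρ) ≥ 53/19.
Equivalently ρ ≥ 53/(53+19) = 53/72.

53/72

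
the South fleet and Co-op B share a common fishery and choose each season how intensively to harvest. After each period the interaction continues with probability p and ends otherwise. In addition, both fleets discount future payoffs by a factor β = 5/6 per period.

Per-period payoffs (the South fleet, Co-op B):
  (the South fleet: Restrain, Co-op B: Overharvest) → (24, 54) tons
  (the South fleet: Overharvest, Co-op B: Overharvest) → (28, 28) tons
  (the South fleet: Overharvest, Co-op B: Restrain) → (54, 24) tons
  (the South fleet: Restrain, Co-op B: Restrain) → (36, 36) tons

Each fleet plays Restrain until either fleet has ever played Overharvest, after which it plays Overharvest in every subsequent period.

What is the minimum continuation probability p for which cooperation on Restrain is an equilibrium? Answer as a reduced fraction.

54/65

With continuation probability p and discount β, the effective per-period discount factor is βp.
Grim-trigger IC: βp ≥ (54−36)/(54−28) = 9/13.
So p ≥ (9/13)/(5/6) = 54/65.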